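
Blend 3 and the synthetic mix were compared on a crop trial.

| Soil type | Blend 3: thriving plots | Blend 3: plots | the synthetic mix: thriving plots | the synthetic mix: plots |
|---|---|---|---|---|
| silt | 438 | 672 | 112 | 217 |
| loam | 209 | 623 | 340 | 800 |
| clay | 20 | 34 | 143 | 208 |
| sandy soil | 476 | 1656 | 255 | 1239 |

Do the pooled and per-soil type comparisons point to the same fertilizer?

Silt: Blend 3 438/672 = 65.2%, the synthetic mix 112/217 = 51.6% → Blend 3
Loam: Blend 3 209/623 = 33.5%, the synthetic mix 340/800 = 42.5% → the synthetic mix
Clay: Blend 3 20/34 = 58.8%, the synthetic mix 143/208 = 68.8% → the synthetic mix
Sandy soil: Blend 3 476/1656 = 28.7%, the synthetic mix 255/1239 = 20.6% → Blend 3
Overall: Blend 3 1143/2985 = 38.3%, the synthetic mix 850/2464 = 34.5% → Blend 3
Neither sweeps: Blend 3 wins 2 of 4 groups, the synthetic mix wins 2. Blend 3 wins overall but not every group — no Simpson reversal.

No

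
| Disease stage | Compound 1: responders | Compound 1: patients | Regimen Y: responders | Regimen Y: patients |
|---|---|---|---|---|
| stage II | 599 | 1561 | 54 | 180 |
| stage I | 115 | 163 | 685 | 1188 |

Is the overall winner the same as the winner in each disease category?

Stage II: Compound 1 599/1561 = 38.4%, Regimen Y 54/180 = 30.0% → Compound 1
Stage I: Compound 1 115/163 = 70.6%, Regimen Y 685/1188 = 57.7% → Compound 1
Overall: Compound 1 714/1724 = 41.4%, Regimen Y 739/1368 = 54.0% → Regimen Y
Compound 1 wins each disease group but Regimen Y wins overall — the comparison reverses. Compound 1's patients skew toward stage II, which has a lower base rate.

No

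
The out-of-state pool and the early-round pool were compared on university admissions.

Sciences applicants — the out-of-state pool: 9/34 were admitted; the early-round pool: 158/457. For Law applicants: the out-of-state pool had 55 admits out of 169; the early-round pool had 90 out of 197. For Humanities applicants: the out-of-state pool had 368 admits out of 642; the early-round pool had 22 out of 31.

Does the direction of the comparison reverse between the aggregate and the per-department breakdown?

Sciences: the out-of-state pool 9/34 = 26.5%, the early-round pool 158/457 = 34.6% → the early-round pool
Law: the out-of-state pool 55/169 = 32.5%, the early-round pool 90/197 = 45.7% → the early-round pool
Humanities: the out-of-state pool 368/642 = 57.3%, the early-round pool 22/31 = 71.0% → the early-round pool
Overall: the out-of-state pool 432/845 = 51.1%, the early-round pool 270/685 = 39.4% → the out-of-state pool
The early-round pool wins each department group but the out-of-state pool wins overall — the comparison reverses. The early-round pool's applicants skew toward Sciences, which has a lower base rate.

Yes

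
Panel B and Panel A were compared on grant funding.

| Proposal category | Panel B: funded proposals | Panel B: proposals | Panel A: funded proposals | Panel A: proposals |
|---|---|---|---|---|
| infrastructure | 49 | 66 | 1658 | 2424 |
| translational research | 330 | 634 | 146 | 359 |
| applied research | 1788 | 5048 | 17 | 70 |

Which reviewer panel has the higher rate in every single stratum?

Infrastructure: Panel B 49/66 = 74.2%, Panel A 1658/2424 = 68.4% → Panel B
Translational research: Panel B 330/634 = 52.1%, Panel A 146/359 = 40.7% → Panel B
Applied research: Panel B 1788/5048 = 35.4%, Panel A 17/70 = 24.3% → Panel B
Panel B has the higher rate in all 3 groups.

Panel B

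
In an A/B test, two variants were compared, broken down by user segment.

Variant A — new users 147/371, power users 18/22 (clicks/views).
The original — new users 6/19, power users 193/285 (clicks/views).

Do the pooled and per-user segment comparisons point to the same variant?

No

New users: Variant A 147/371 = 39.6%, the original 6/19 = 31.6% → Variant A
Power users: Variant A 18/22 = 81.8%, the original 193/285 = 67.7% → Variant A
Overall: Variant A 165/393 = 42.0%, the original 199/304 = 65.5% → the original
Variant A wins each user group but the original wins overall — the comparison reverses. Variant A's views skew toward new users, which has a lower base rate.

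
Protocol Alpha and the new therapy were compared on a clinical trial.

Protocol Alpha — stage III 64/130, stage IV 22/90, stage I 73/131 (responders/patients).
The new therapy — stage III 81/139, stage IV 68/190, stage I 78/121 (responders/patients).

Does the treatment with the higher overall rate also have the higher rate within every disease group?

Stage III: Protocol Alpha 64/130 = 49.2%, the new therapy 81/139 = 58.3% → the new therapy
Stage IV: Protocol Alpha 22/90 = 24.4%, the new therapy 68/190 = 35.8% → the new therapy
Stage I: Protocol Alpha 73/131 = 55.7%, the new therapy 78/121 = 64.5% → the new therapy
Overall: Protocol Alpha 159/351 = 45.3%, the new therapy 227/450 = 50.4% → the new therapy
The new therapy wins overall and in every disease group — no reversal.

Yes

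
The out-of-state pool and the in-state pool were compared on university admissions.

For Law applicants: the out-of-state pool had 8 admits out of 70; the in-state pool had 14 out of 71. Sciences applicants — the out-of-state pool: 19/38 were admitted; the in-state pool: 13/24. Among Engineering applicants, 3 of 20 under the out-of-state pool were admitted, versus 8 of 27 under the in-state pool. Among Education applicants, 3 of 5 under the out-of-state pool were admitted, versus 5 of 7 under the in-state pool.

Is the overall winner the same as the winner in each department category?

Yes

Law: the out-of-state pool 8/70 = 11.4%, the in-state pool 14/71 = 19.7% → the in-state pool
Sciences: the out-of-state pool 19/38 = 50.0%, the in-state pool 13/24 = 54.2% → the in-state pool
Engineering: the out-of-state pool 3/20 = 15.0%, the in-state pool 8/27 = 29.6% → the in-state pool
Education: the out-of-state pool 3/5 = 60.0%, the in-state pool 5/7 = 71.4% → the in-state pool
Overall: the out-of-state pool 33/133 = 24.8%, the in-state pool 40/129 = 31.0% → the in-state pool
The in-state pool wins overall and in every department group — no reversal.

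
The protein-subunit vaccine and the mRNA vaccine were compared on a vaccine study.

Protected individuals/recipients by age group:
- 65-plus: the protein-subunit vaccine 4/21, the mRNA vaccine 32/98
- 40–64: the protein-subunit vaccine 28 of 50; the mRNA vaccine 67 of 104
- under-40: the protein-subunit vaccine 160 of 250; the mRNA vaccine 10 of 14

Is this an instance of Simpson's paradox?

Yes

65-plus: the protein-subunit vaccine 4/21 = 19.0%, the mRNA vaccine 32/98 = 32.7% → the mRNA vaccine
40–64: the protein-subunit vaccine 28/50 = 56.0%, the mRNA vaccine 67/104 = 64.4% → the mRNA vaccine
Under-40: the protein-subunit vaccine 160/250 = 64.0%, the mRNA vaccine 10/14 = 71.4% → the mRNA vaccine
Overall: the protein-subunit vaccine 192/321 = 59.8%, the mRNA vaccine 109/216 = 50.5% → the protein-subunit vaccine
The mRNA vaccine wins each age group but the protein-subunit vaccine wins overall — the comparison reverses. The mRNA vaccine's recipients skew toward 65-plus, which has a lower base rate.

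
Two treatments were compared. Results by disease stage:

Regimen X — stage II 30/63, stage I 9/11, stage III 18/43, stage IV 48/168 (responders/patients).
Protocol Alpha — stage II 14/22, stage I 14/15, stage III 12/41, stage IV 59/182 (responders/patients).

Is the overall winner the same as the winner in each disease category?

No

Stage II: Regimen X 30/63 = 47.6%, Protocol Alpha 14/22 = 63.6% → Protocol Alpha
Stage I: Regimen X 9/11 = 81.8%, Protocol Alpha 14/15 = 93.3% → Protocol Alpha
Stage III: Regimen X 18/43 = 41.9%, Protocol Alpha 12/41 = 29.3% → Regimen X
Stage IV: Regimen X 48/168 = 28.6%, Protocol Alpha 59/182 = 32.4% → Protocol Alpha
Overall: Regimen X 105/285 = 36.8%, Protocol Alpha 99/260 = 38.1% → Protocol Alpha
Neither sweeps: Regimen X wins 1 of 4 groups, Protocol Alpha wins 3. Protocol Alpha wins overall but not every group — no Simpson reversal.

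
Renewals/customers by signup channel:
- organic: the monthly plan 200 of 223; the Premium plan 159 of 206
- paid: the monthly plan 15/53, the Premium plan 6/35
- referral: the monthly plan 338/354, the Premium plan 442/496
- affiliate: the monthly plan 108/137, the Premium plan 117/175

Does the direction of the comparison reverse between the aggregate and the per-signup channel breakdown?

No

Organic: the monthly plan 200/223 = 89.7%, the Premium plan 159/206 = 77.2% → the monthly plan
Paid: the monthly plan 15/53 = 28.3%, the Premium plan 6/35 = 17.1% → the monthly plan
Referral: the monthly plan 338/354 = 95.5%, the Premium plan 442/496 = 89.1% → the monthly plan
Affiliate: the monthly plan 108/137 = 78.8%, the Premium plan 117/175 = 66.9% → the monthly plan
Overall: the monthly plan 661/767 = 86.2%, the Premium plan 724/912 = 79.4% → the monthly plan
The monthly plan wins overall and in every signup group — no reversal.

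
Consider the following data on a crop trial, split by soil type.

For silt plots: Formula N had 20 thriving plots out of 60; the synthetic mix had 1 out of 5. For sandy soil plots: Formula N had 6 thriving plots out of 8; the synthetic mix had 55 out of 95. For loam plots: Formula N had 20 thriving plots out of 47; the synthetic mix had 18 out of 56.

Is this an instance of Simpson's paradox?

Silt: Formula N 20/60 = 33.3%, the synthetic mix 1/5 = 20.0% → Formula N
Sandy soil: Formula N 6/8 = 75.0%, the synthetic mix 55/95 = 57.9% → Formula N
Loam: Formula N 20/47 = 42.6%, the synthetic mix 18/56 = 32.1% → Formula N
Overall: Formula N 46/115 = 40.0%, the synthetic mix 74/156 = 47.4% → the synthetic mix
Formula N wins each soil group but the synthetic mix wins overall — the comparison reverses. Formula N's plots skew toward silt, which has a lower base rate.

Yes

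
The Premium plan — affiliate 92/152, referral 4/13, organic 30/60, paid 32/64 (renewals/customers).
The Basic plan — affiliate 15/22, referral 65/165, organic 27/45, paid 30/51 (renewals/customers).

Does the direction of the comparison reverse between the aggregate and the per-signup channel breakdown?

Affiliate: the Premium plan 92/152 = 60.5%, the Basic plan 15/22 = 68.2% → the Basic plan
Referral: the Premium plan 4/13 = 30.8%, the Basic plan 65/165 = 39.4% → the Basic plan
Organic: the Premium plan 30/60 = 50.0%, the Basic plan 27/45 = 60.0% → the Basic plan
Paid: the Premium plan 32/64 = 50.0%, the Basic plan 30/51 = 58.8% → the Basic plan
Overall: the Premium plan 158/289 = 54.7%, the Basic plan 137/283 = 48.4% → the Premium plan
The Basic plan wins each signup group but the Premium plan wins overall — the comparison reverses. The Basic plan's customers skew toward referral, which has a lower base rate.

Yes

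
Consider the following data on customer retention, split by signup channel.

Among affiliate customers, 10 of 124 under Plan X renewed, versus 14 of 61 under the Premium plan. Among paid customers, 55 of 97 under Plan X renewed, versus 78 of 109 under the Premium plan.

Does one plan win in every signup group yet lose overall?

No

Affiliate: Plan X 10/124 = 8.1%, the Premium plan 14/61 = 23.0% → the Premium plan
Paid: Plan X 55/97 = 56.7%, the Premium plan 78/109 = 71.6% → the Premium plan
Overall: Plan X 65/221 = 29.4%, the Premium plan 92/170 = 54.1% → the Premium plan
The Premium plan wins overall and in every signup group — no reversal.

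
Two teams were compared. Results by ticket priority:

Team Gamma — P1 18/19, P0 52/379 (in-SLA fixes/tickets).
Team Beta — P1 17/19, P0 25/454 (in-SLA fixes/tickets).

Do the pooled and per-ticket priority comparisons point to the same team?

P1: Team Gamma 18/19 = 94.7%, Team Beta 17/19 = 89.5% → Team Gamma
P0: Team Gamma 52/379 = 13.7%, Team Beta 25/454 = 5.5% → Team Gamma
Overall: Team Gamma 70/398 = 17.6%, Team Beta 42/473 = 8.9% → Team Gamma
Team Gamma wins overall and in every ticket group — no reversal.

Yes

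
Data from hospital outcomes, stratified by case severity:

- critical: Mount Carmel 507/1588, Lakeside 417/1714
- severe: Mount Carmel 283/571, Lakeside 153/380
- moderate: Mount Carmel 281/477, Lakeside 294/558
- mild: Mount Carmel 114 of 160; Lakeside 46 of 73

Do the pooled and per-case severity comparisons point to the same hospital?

Critical: Mount Carmel 507/1588 = 31.9%, Lakeside 417/1714 = 24.3% → Mount Carmel
Severe: Mount Carmel 283/571 = 49.6%, Lakeside 153/380 = 40.3% → Mount Carmel
Moderate: Mount Carmel 281/477 = 58.9%, Lakeside 294/558 = 52.7% → Mount Carmel
Mild: Mount Carmel 114/160 = 71.2%, Lakeside 46/73 = 63.0% → Mount Carmel
Overall: Mount Carmel 1185/2796 = 42.4%, Lakeside 910/2725 = 33.4% → Mount Carmel
Mount Carmel wins overall and in every case group — no reversal.

Yes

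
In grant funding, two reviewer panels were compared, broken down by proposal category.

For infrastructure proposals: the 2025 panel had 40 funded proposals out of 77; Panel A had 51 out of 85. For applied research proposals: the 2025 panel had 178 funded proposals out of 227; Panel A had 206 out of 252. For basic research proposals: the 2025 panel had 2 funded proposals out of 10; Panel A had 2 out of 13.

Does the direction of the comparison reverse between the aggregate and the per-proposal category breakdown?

Infrastructure: the 2025 panel 40/77 = 51.9%, Panel A 51/85 = 60.0% → Panel A
Applied research: the 2025 panel 178/227 = 78.4%, Panel A 206/252 = 81.7% → Panel A
Basic research: the 2025 panel 2/10 = 20.0%, Panel A 2/13 = 15.4% → the 2025 panel
Overall: the 2025 panel 220/314 = 70.1%, Panel A 259/350 = 74.0% → Panel A
Neither sweeps: the 2025 panel wins 1 of 3 groups, Panel A wins 2. Panel A wins overall but not every group — no Simpson reversal.

No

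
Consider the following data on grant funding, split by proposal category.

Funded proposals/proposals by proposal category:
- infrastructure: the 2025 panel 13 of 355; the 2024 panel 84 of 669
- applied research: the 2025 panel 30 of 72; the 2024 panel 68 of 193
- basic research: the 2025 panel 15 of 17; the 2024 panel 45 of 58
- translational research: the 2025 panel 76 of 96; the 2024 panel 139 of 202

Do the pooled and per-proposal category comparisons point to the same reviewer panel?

No

Infrastructure: the 2025 panel 13/355 = 3.7%, the 2024 panel 84/669 = 12.6% → the 2024 panel
Applied research: the 2025 panel 30/72 = 41.7%, the 2024 panel 68/193 = 35.2% → the 2025 panel
Basic research: the 2025 panel 15/17 = 88.2%, the 2024 panel 45/58 = 77.6% → the 2025 panel
Translational research: the 2025 panel 76/96 = 79.2%, the 2024 panel 139/202 = 68.8% → the 2025 panel
Overall: the 2025 panel 134/540 = 24.8%, the 2024 panel 336/1122 = 29.9% → the 2024 panel
Neither sweeps: the 2025 panel wins 3 of 4 groups, the 2024 panel wins 1. The 2024 panel wins overall but not every group — no Simpson reversal.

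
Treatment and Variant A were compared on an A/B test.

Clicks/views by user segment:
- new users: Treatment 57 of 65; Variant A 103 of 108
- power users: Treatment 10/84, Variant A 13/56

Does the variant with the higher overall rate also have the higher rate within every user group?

Yes

New users: Treatment 57/65 = 87.7%, Variant A 103/108 = 95.4% → Variant A
Power users: Treatment 10/84 = 11.9%, Variant A 13/56 = 23.2% → Variant A
Overall: Treatment 67/149 = 45.0%, Variant A 116/164 = 70.7% → Variant A
Variant A wins overall and in every user group — no reversal.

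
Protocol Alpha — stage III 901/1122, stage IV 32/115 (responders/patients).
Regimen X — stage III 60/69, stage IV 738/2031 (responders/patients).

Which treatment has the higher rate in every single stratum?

Stage III: Protocol Alpha 901/1122 = 80.3%, Regimen X 60/69 = 87.0% → Regimen X
Stage IV: Protocol Alpha 32/115 = 27.8%, Regimen X 738/2031 = 36.3% → Regimen X
Regimen X has the higher rate in both groups.

Regimen X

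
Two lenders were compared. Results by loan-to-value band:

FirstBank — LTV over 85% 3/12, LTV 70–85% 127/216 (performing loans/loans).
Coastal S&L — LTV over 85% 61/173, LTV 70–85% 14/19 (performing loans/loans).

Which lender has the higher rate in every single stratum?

Coastal S&L

LTV over 85%: FirstBank 3/12 = 25.0%, Coastal S&L 61/173 = 35.3% → Coastal S&L
LTV 70–85%: FirstBank 127/216 = 58.8%, Coastal S&L 14/19 = 73.7% → Coastal S&L
Coastal S&L has the higher rate in both groups.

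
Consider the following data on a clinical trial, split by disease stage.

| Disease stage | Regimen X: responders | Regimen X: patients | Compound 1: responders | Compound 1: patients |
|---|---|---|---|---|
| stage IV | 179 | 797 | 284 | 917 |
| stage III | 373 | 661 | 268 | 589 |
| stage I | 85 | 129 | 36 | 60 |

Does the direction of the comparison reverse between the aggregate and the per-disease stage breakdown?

Stage IV: Regimen X 179/797 = 22.5%, Compound 1 284/917 = 31.0% → Compound 1
Stage III: Regimen X 373/661 = 56.4%, Compound 1 268/589 = 45.5% → Regimen X
Stage I: Regimen X 85/129 = 65.9%, Compound 1 36/60 = 60.0% → Regimen X
Overall: Regimen X 637/1587 = 40.1%, Compound 1 588/1566 = 37.5% → Regimen X
Neither sweeps: Regimen X wins 2 of 3 groups, Compound 1 wins 1. Regimen X wins overall but not every group — no Simpson reversal.

No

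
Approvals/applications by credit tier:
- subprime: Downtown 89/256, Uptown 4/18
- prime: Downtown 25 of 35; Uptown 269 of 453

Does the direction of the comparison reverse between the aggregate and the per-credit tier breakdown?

Subprime: Downtown 89/256 = 34.8%, Uptown 4/18 = 22.2% → Downtown
Prime: Downtown 25/35 = 71.4%, Uptown 269/453 = 59.4% → Downtown
Overall: Downtown 114/291 = 39.2%, Uptown 273/471 = 58.0% → Uptown
Downtown wins each credit group but Uptown wins overall — the comparison reverses. Downtown's applications skew toward subprime, which has a lower base rate.

Yes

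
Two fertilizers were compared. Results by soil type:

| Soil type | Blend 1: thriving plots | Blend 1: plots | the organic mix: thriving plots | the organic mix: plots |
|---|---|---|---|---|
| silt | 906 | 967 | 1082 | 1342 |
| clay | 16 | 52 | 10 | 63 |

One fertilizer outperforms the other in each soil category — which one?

Silt: Blend 1 906/967 = 93.7%, the organic mix 1082/1342 = 80.6% → Blend 1
Clay: Blend 1 16/52 = 30.8%, the organic mix 10/63 = 15.9% → Blend 1
Blend 1 has the higher rate in both groups.

Blend 1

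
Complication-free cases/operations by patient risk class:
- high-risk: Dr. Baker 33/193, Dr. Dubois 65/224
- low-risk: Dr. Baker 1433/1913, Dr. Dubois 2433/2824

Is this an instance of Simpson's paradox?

High-risk: Dr. Baker 33/193 = 17.1%, Dr. Dubois 65/224 = 29.0% → Dr. Dubois
Low-risk: Dr. Baker 1433/1913 = 74.9%, Dr. Dubois 2433/2824 = 86.2% → Dr. Dubois
Overall: Dr. Baker 1466/2106 = 69.6%, Dr. Dubois 2498/3048 = 82.0% → Dr. Dubois
Dr. Dubois wins overall and in every patient risk group — no reversal.

No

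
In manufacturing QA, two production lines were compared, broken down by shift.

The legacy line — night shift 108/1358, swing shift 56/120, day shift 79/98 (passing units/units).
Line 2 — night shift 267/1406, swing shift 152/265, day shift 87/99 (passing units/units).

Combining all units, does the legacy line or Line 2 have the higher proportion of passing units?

Night shift: the legacy line 108/1358 = 8.0%, Line 2 267/1406 = 19.0% → Line 2
Swing shift: the legacy line 56/120 = 46.7%, Line 2 152/265 = 57.4% → Line 2
Day shift: the legacy line 79/98 = 80.6%, Line 2 87/99 = 87.9% → Line 2
Overall: the legacy line 243/1576 = 15.4%, Line 2 506/1770 = 28.6% → Line 2

Line 2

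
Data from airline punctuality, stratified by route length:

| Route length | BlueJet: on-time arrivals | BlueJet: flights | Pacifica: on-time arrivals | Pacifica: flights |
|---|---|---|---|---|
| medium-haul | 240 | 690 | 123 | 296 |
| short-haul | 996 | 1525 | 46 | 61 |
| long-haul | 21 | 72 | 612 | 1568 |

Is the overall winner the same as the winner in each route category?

Medium-haul: BlueJet 240/690 = 34.8%, Pacifica 123/296 = 41.6% → Pacifica
Short-haul: BlueJet 996/1525 = 65.3%, Pacifica 46/61 = 75.4% → Pacifica
Long-haul: BlueJet 21/72 = 29.2%, Pacifica 612/1568 = 39.0% → Pacifica
Overall: BlueJet 1257/2287 = 55.0%, Pacifica 781/1925 = 40.6% → BlueJet
Pacifica wins each route group but BlueJet wins overall — the comparison reverses. Pacifica's flights skew toward long-haul, which has a lower base rate.

No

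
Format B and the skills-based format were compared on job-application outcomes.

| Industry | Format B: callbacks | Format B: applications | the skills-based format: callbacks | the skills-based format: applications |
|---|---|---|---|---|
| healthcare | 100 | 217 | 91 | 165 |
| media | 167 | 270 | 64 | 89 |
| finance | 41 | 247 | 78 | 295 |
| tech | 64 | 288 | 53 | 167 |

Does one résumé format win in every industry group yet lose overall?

Healthcare: Format B 100/217 = 46.1%, the skills-based format 91/165 = 55.2% → the skills-based format
Media: Format B 167/270 = 61.9%, the skills-based format 64/89 = 71.9% → the skills-based format
Finance: Format B 41/247 = 16.6%, the skills-based format 78/295 = 26.4% → the skills-based format
Tech: Format B 64/288 = 22.2%, the skills-based format 53/167 = 31.7% → the skills-based format
Overall: Format B 372/1022 = 36.4%, the skills-based format 286/716 = 39.9% → the skills-based format
The skills-based format wins overall and in every industry group — no reversal.

No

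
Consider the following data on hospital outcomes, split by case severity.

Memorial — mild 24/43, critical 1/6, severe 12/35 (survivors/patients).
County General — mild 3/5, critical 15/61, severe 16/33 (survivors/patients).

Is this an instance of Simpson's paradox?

Yes

Mild: Memorial 24/43 = 55.8%, County General 3/5 = 60.0% → County General
Critical: Memorial 1/6 = 16.7%, County General 15/61 = 24.6% → County General
Severe: Memorial 12/35 = 34.3%, County General 16/33 = 48.5% → County General
Overall: Memorial 37/84 = 44.0%, County General 34/99 = 34.3% → Memorial
County General wins each case group but Memorial wins overall — the comparison reverses. County General's patients skew toward critical, which has a lower base rate.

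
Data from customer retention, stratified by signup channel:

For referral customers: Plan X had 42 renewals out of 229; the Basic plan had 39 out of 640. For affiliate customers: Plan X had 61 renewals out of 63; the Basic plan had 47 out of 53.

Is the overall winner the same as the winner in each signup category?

Referral: Plan X 42/229 = 18.3%, the Basic plan 39/640 = 6.1% → Plan X
Affiliate: Plan X 61/63 = 96.8%, the Basic plan 47/53 = 88.7% → Plan X
Overall: Plan X 103/292 = 35.3%, the Basic plan 86/693 = 12.4% → Plan X
Plan X wins overall and in every signup group — no reversal.

Yes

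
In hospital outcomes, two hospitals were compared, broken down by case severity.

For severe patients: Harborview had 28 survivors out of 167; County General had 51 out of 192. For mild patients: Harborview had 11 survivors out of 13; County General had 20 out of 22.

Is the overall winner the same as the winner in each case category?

Yes

Severe: Harborview 28/167 = 16.8%, County General 51/192 = 26.6% → County General
Mild: Harborview 11/13 = 84.6%, County General 20/22 = 90.9% → County General
Overall: Harborview 39/180 = 21.7%, County General 71/214 = 33.2% → County General
County General wins overall and in every case group — no reversal.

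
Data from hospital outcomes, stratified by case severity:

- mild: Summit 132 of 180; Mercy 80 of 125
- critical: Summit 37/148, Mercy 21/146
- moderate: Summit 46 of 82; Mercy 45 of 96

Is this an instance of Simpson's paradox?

No

Mild: Summit 132/180 = 73.3%, Mercy 80/125 = 64.0% → Summit
Critical: Summit 37/148 = 25.0%, Mercy 21/146 = 14.4% → Summit
Moderate: Summit 46/82 = 56.1%, Mercy 45/96 = 46.9% → Summit
Overall: Summit 215/410 = 52.4%, Mercy 146/367 = 39.8% → Summit
Summit wins overall and in every case group — no reversal.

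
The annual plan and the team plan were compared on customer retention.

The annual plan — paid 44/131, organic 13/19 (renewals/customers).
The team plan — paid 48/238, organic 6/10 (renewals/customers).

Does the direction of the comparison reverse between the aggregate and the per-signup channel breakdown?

No

Paid: the annual plan 44/131 = 33.6%, the team plan 48/238 = 20.2% → the annual plan
Organic: the annual plan 13/19 = 68.4%, the team plan 6/10 = 60.0% → the annual plan
Overall: the annual plan 57/150 = 38.0%, the team plan 54/248 = 21.8% → the annual plan
The annual plan wins overall and in every signup group — no reversal.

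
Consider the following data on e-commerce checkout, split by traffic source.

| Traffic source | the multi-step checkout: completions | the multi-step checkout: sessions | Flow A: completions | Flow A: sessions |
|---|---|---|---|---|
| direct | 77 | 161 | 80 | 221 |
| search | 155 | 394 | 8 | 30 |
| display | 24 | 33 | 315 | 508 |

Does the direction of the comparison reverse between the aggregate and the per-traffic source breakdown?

Yes

Direct: the multi-step checkout 77/161 = 47.8%, Flow A 80/221 = 36.2% → the multi-step checkout
Search: the multi-step checkout 155/394 = 39.3%, Flow A 8/30 = 26.7% → the multi-step checkout
Display: the multi-step checkout 24/33 = 72.7%, Flow A 315/508 = 62.0% → the multi-step checkout
Overall: the multi-step checkout 256/588 = 43.5%, Flow A 403/759 = 53.1% → Flow A
The multi-step checkout wins each traffic group but Flow A wins overall — the comparison reverses. The multi-step checkout's sessions skew toward search, which has a lower base rate.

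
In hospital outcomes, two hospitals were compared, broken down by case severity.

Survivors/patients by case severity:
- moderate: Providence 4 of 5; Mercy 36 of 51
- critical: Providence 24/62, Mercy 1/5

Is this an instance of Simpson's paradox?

Moderate: Providence 4/5 = 80.0%, Mercy 36/51 = 70.6% → Providence
Critical: Providence 24/62 = 38.7%, Mercy 1/5 = 20.0% → Providence
Overall: Providence 28/67 = 41.8%, Mercy 37/56 = 66.1% → Mercy
Providence wins each case group but Mercy wins overall — the comparison reverses. Providence's patients skew toward critical, which has a lower base rate.

Yes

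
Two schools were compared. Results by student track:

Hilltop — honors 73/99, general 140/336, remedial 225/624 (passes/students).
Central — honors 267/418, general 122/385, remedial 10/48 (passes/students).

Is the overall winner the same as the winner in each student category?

Honors: Hilltop 73/99 = 73.7%, Central 267/418 = 63.9% → Hilltop
General: Hilltop 140/336 = 41.7%, Central 122/385 = 31.7% → Hilltop
Remedial: Hilltop 225/624 = 36.1%, Central 10/48 = 20.8% → Hilltop
Overall: Hilltop 438/1059 = 41.4%, Central 399/851 = 46.9% → Central
Hilltop wins each student group but Central wins overall — the comparison reverses. Hilltop's students skew toward remedial, which has a lower base rate.

No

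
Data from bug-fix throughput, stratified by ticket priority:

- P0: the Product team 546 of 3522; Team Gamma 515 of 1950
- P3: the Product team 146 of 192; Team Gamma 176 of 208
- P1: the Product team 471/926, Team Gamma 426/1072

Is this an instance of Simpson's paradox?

No

P0: the Product team 546/3522 = 15.5%, Team Gamma 515/1950 = 26.4% → Team Gamma
P3: the Product team 146/192 = 76.0%, Team Gamma 176/208 = 84.6% → Team Gamma
P1: the Product team 471/926 = 50.9%, Team Gamma 426/1072 = 39.7% → the Product team
Overall: the Product team 1163/4640 = 25.1%, Team Gamma 1117/3230 = 34.6% → Team Gamma
Neither sweeps: the Product team wins 1 of 3 groups, Team Gamma wins 2. Team Gamma wins overall but not every group — no Simpson reversal.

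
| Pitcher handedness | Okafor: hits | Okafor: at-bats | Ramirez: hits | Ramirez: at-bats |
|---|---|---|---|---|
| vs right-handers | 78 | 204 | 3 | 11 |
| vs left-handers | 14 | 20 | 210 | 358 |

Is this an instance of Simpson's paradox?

Yes

Vs right-handers: Okafor 78/204 = 38.2%, Ramirez 3/11 = 27.3% → Okafor
Vs left-handers: Okafor 14/20 = 70.0%, Ramirez 210/358 = 58.7% → Okafor
Overall: Okafor 92/224 = 41.1%, Ramirez 213/369 = 57.7% → Ramirez
Okafor wins each pitcher group but Ramirez wins overall — the comparison reverses. Okafor's at-bats skew toward vs right-handers, which has a lower base rate.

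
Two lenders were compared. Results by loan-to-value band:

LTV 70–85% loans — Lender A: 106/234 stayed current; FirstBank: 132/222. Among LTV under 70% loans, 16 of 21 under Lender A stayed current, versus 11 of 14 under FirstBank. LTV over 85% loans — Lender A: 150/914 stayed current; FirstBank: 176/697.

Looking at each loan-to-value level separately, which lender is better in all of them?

LTV 70–85%: Lender A 106/234 = 45.3%, FirstBank 132/222 = 59.5% → FirstBank
LTV under 70%: Lender A 16/21 = 76.2%, FirstBank 11/14 = 78.6% → FirstBank
LTV over 85%: Lender A 150/914 = 16.4%, FirstBank 176/697 = 25.3% → FirstBank
FirstBank has the higher rate in all 3 groups.

FirstBank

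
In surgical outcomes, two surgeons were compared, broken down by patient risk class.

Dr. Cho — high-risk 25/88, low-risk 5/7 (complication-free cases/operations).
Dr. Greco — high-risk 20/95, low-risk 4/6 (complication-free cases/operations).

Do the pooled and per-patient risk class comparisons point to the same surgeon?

High-risk: Dr. Cho 25/88 = 28.4%, Dr. Greco 20/95 = 21.1% → Dr. Cho
Low-risk: Dr. Cho 5/7 = 71.4%, Dr. Greco 4/6 = 66.7% → Dr. Cho
Overall: Dr. Cho 30/95 = 31.6%, Dr. Greco 24/101 = 23.8% → Dr. Cho
Dr. Cho wins overall and in every patient risk group — no reversal.

Yes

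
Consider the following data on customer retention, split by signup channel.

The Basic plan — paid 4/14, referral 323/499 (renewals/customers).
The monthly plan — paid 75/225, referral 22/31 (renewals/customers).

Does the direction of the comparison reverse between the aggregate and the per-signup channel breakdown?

Paid: the Basic plan 4/14 = 28.6%, the monthly plan 75/225 = 33.3% → the monthly plan
Referral: the Basic plan 323/499 = 64.7%, the monthly plan 22/31 = 71.0% → the monthly plan
Overall: the Basic plan 327/513 = 63.7%, the monthly plan 97/256 = 37.9% → the Basic plan
The monthly plan wins each signup group but the Basic plan wins overall — the comparison reverses. The monthly plan's customers skew toward paid, which has a lower base rate.

Yes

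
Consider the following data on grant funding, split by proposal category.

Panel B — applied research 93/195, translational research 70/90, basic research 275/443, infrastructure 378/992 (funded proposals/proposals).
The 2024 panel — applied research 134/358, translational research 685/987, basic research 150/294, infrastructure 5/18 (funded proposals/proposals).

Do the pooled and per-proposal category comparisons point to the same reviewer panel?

Applied research: Panel B 93/195 = 47.7%, the 2024 panel 134/358 = 37.4% → Panel B
Translational research: Panel B 70/90 = 77.8%, the 2024 panel 685/987 = 69.4% → Panel B
Basic research: Panel B 275/443 = 62.1%, the 2024 panel 150/294 = 51.0% → Panel B
Infrastructure: Panel B 378/992 = 38.1%, the 2024 panel 5/18 = 27.8% → Panel B
Overall: Panel B 816/1720 = 47.4%, the 2024 panel 974/1657 = 58.8% → the 2024 panel
Panel B wins each proposal group but the 2024 panel wins overall — the comparison reverses. Panel B's proposals skew toward infrastructure, which has a lower base rate.

No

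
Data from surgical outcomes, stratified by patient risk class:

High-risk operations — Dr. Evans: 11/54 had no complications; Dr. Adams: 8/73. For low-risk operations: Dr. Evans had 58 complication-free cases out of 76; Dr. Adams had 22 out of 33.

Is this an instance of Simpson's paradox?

High-risk: Dr. Evans 11/54 = 20.4%, Dr. Adams 8/73 = 11.0% → Dr. Evans
Low-risk: Dr. Evans 58/76 = 76.3%, Dr. Adams 22/33 = 66.7% → Dr. Evans
Overall: Dr. Evans 69/130 = 53.1%, Dr. Adams 30/106 = 28.3% → Dr. Evans
Dr. Evans wins overall and in every patient risk group — no reversal.

No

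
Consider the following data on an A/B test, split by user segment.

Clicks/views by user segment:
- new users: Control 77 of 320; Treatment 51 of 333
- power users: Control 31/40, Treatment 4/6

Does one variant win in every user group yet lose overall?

No

New users: Control 77/320 = 24.1%, Treatment 51/333 = 15.3% → Control
Power users: Control 31/40 = 77.5%, Treatment 4/6 = 66.7% → Control
Overall: Control 108/360 = 30.0%, Treatment 55/339 = 16.2% → Control
Control wins overall and in every user group — no reversal.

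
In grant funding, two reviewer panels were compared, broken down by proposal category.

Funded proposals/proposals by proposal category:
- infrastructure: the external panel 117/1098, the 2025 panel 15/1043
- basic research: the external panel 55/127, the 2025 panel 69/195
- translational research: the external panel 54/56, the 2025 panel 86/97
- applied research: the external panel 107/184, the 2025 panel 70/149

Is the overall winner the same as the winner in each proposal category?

Infrastructure: the external panel 117/1098 = 10.7%, the 2025 panel 15/1043 = 1.4% → the external panel
Basic research: the external panel 55/127 = 43.3%, the 2025 panel 69/195 = 35.4% → the external panel
Translational research: the external panel 54/56 = 96.4%, the 2025 panel 86/97 = 88.7% → the external panel
Applied research: the external panel 107/184 = 58.2%, the 2025 panel 70/149 = 47.0% → the external panel
Overall: the external panel 333/1465 = 22.7%, the 2025 panel 240/1484 = 16.2% → the external panel
The external panel wins overall and in every proposal group — no reversal.

Yes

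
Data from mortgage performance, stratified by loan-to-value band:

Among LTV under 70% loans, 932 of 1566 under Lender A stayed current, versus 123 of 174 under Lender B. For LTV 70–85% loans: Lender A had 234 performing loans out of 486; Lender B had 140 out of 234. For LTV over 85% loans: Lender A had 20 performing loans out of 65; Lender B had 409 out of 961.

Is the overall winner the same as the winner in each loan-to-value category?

LTV under 70%: Lender A 932/1566 = 59.5%, Lender B 123/174 = 70.7% → Lender B
LTV 70–85%: Lender A 234/486 = 48.1%, Lender B 140/234 = 59.8% → Lender B
LTV over 85%: Lender A 20/65 = 30.8%, Lender B 409/961 = 42.6% → Lender B
Overall: Lender A 1186/2117 = 56.0%, Lender B 672/1369 = 49.1% → Lender A
Lender B wins each loan-to-value group but Lender A wins overall — the comparison reverses. Lender B's loans skew toward LTV over 85%, which has a lower base rate.

No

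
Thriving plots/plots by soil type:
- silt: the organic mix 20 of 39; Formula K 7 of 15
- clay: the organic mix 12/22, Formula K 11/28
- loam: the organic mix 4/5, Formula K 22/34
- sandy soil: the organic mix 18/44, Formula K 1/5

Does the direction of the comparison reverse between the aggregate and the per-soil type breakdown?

Silt: the organic mix 20/39 = 51.3%, Formula K 7/15 = 46.7% → the organic mix
Clay: the organic mix 12/22 = 54.5%, Formula K 11/28 = 39.3% → the organic mix
Loam: the organic mix 4/5 = 80.0%, Formula K 22/34 = 64.7% → the organic mix
Sandy soil: the organic mix 18/44 = 40.9%, Formula K 1/5 = 20.0% → the organic mix
Overall: the organic mix 54/110 = 49.1%, Formula K 41/82 = 50.0% → Formula K
The organic mix wins each soil group but Formula K wins overall — the comparison reverses. The organic mix's plots skew toward sandy soil, which has a lower base rate.

Yes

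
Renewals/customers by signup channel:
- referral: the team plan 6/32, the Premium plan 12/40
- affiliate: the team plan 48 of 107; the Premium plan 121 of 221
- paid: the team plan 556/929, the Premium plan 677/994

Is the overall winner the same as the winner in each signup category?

Referral: the team plan 6/32 = 18.8%, the Premium plan 12/40 = 30.0% → the Premium plan
Affiliate: the team plan 48/107 = 44.9%, the Premium plan 121/221 = 54.8% → the Premium plan
Paid: the team plan 556/929 = 59.8%, the Premium plan 677/994 = 68.1% → the Premium plan
Overall: the team plan 610/1068 = 57.1%, the Premium plan 810/1255 = 64.5% → the Premium plan
The Premium plan wins overall and in every signup group — no reversal.

Yes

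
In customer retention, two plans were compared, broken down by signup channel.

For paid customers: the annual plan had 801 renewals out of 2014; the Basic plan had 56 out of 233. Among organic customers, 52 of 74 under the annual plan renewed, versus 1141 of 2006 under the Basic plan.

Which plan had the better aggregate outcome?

the Basic plan

Paid: the annual plan 801/2014 = 39.8%, the Basic plan 56/233 = 24.0% → the annual plan
Organic: the annual plan 52/74 = 70.3%, the Basic plan 1141/2006 = 56.9% → the annual plan
Overall: the annual plan 853/2088 = 40.9%, the Basic plan 1197/2239 = 53.5% → the Basic plan
(The annual plan wins every signup group but the Basic plan wins overall — the annual plan's customers skew toward the low-rate paid group.)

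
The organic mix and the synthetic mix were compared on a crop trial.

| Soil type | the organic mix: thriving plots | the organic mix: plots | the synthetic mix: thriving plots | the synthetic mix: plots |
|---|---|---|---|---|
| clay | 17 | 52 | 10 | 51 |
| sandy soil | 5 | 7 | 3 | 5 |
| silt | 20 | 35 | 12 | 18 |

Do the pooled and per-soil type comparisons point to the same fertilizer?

Clay: the organic mix 17/52 = 32.7%, the synthetic mix 10/51 = 19.6% → the organic mix
Sandy soil: the organic mix 5/7 = 71.4%, the synthetic mix 3/5 = 60.0% → the organic mix
Silt: the organic mix 20/35 = 57.1%, the synthetic mix 12/18 = 66.7% → the synthetic mix
Overall: the organic mix 42/94 = 44.7%, the synthetic mix 25/74 = 33.8% → the organic mix
Neither sweeps: the organic mix wins 2 of 3 groups, the synthetic mix wins 1. The organic mix wins overall but not every group — no Simpson reversal.

No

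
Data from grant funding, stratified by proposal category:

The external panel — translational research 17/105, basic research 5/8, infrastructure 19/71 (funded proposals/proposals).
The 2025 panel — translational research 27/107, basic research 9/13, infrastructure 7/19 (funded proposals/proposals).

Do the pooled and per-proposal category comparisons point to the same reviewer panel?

Translational research: the external panel 17/105 = 16.2%, the 2025 panel 27/107 = 25.2% → the 2025 panel
Basic research: the external panel 5/8 = 62.5%, the 2025 panel 9/13 = 69.2% → the 2025 panel
Infrastructure: the external panel 19/71 = 26.8%, the 2025 panel 7/19 = 36.8% → the 2025 panel
Overall: the external panel 41/184 = 22.3%, the 2025 panel 43/139 = 30.9% → the 2025 panel
The 2025 panel wins overall and in every proposal group — no reversal.

Yes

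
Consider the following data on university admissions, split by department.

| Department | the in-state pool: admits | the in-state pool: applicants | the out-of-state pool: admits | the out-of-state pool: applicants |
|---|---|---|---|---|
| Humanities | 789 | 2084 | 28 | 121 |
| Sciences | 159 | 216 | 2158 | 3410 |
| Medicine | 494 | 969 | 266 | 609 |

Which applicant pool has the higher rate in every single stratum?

Humanities: the in-state pool 789/2084 = 37.9%, the out-of-state pool 28/121 = 23.1% → the in-state pool
Sciences: the in-state pool 159/216 = 73.6%, the out-of-state pool 2158/3410 = 63.3% → the in-state pool
Medicine: the in-state pool 494/969 = 51.0%, the out-of-state pool 266/609 = 43.7% → the in-state pool
The in-state pool has the higher rate in all 3 groups.

the in-state pool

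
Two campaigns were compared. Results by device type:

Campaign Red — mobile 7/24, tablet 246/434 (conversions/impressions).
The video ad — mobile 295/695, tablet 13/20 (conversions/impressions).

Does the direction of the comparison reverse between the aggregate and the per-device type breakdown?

Yes

Mobile: Campaign Red 7/24 = 29.2%, the video ad 295/695 = 42.4% → the video ad
Tablet: Campaign Red 246/434 = 56.7%, the video ad 13/20 = 65.0% → the video ad
Overall: Campaign Red 253/458 = 55.2%, the video ad 308/715 = 43.1% → Campaign Red
The video ad wins each device group but Campaign Red wins overall — the comparison reverses. The video ad's impressions skew toward mobile, which has a lower base rate.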